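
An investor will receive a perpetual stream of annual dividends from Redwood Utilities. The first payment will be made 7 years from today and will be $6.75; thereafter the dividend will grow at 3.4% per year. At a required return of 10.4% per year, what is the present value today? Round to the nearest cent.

Value at end of year 6: C₁ / (r − g) = $6.75 / (0.104 − 0.034) = $96.4286
Discount to today: PV = $96.4286 / (1 + 0.104)^6 = $96.4286 / 1.810566 = $53.26

$53.26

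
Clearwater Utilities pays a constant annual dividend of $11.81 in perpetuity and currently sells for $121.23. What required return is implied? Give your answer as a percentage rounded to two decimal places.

P = C/r ⇒ r = C/P = $11.81/$121.23 = 0.097418

9.74%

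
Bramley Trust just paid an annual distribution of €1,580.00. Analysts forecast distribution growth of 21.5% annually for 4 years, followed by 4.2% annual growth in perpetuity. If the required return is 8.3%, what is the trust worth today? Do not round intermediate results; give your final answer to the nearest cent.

€72106.14

D_1 = 1919.70000
D_2 = 2332.43550
D_3 = 2833.90913
D_4 = 3443.19960
Terminal value at year 4: TV = D_4×(1+g_2)/(r−g_2) = 3587.81398/0.041 = 87507.65802
P_0 = D_1/(1+r)^1 + D_2/(1+r)^2 + D_3/(1+r)^3 + D_4/(1+r)^4 + TV/(1+r)^4
    = 1772.57618 + 1988.62424 + 2231.00504 + 2502.92809 + 63611.00168 = 72106.13522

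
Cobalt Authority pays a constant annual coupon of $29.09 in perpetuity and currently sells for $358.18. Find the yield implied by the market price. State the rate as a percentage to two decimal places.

P = C/r ⇒ r = C/P = $29.09/$358.18 = 0.081216

8.12%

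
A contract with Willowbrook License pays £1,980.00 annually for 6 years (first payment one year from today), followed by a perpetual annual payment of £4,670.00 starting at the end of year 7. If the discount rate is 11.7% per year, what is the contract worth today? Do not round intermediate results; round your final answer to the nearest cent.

£28760.23

PV of 6-year annuity: £1,980.00 × [1 − (1+0.117)^−6] / 0.117 = 8210.22587
Perpetuity value at year 6: £4,670.00 / 0.117 = 39914.52991
PV of perpetuity: 39914.52991 / (1+0.117)^6 = 20550.00728
Total PV = 8210.22587 + 20550.00728 = 28760.23315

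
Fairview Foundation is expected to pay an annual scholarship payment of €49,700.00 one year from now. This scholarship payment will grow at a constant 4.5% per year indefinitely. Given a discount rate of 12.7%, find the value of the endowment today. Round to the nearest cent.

€606097.56

Growing perpetuity: P = D₁ / (r − g) = €49,700.0000 / (0.127 − 0.045) = €606,097.56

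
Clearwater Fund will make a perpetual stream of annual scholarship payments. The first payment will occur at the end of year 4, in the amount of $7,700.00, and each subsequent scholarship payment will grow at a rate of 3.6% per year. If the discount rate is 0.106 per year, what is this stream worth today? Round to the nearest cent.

Value at end of year 3: C₁ / (r − g) = $7,700.00 / (0.106 − 0.036) = $110,000.0000
Discount to today: PV = $110,000.0000 / (1 + 0.106)^3 = $110,000.0000 / 1.352899 = $81,306.88

$81306.88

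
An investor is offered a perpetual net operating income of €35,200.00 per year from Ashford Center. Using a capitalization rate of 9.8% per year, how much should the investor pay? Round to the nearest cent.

€359183.67

Level perpetuity: PV = C / r = €35,200.00 / 0.098 = €359,183.67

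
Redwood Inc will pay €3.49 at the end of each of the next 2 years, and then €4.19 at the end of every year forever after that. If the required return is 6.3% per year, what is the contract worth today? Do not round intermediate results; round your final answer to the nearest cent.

€65.23

PV of 2-year annuity: €3.49 × [1 − (1+0.063)^−2] / 0.063 = 6.37174
Perpetuity value at year 2: €4.19 / 0.063 = 66.50794
PV of perpetuity: 66.50794 / (1+0.063)^2 = 58.85820
Total PV = 6.37174 + 58.85820 = 65.22994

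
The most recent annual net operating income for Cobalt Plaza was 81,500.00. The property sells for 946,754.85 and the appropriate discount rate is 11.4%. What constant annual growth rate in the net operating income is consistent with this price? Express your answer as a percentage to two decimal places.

P = D₀(1+g)/(r−g) ⇒ P(r−g) = D₀(1+g) ⇒ g(P+D₀) = P·r − D₀
g = (P·r − D₀)/(P + D₀) = (946,754.85×0.114 − 81,500.00) / (946,754.85 + 81,500.00) = 0.025704

2.57%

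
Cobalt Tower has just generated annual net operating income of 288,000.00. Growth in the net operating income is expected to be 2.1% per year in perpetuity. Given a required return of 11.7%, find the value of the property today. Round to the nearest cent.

D₁ = D₀ × (1 + g) = 288,000.00 × 1.021 = 294,048.0000
Growing perpetuity: P = D₁ / (r − g) = 294,048.0000 / (0.117 − 0.021) = 3,063,000.00

3063000.00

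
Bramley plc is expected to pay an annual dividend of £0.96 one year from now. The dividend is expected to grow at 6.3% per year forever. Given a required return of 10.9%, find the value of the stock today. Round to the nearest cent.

Growing perpetuity: P = D₁ / (r − g) = £0.9600 / (0.109 − 0.063) = £20.87

£20.87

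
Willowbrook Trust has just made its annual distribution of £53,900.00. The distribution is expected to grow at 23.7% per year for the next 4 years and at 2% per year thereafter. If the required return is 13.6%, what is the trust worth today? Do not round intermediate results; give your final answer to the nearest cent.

£934315.89

D_1 = 66674.30000
D_2 = 82476.10910
D_3 = 102022.94696
D_4 = 126202.38539
Terminal value at year 4: TV = D_4×(1+g_2)/(r−g_2) = 128726.43309/0.116 = 1109710.63011
P_0 = D_1/(1+r)^1 + D_2/(1+r)^2 + D_3/(1+r)^3 + D_4/(1+r)^4 + TV/(1+r)^4
    = 58692.16549 + 63910.39500 + 69592.56920 + 75779.93671 + 666340.82276 = 934315.88916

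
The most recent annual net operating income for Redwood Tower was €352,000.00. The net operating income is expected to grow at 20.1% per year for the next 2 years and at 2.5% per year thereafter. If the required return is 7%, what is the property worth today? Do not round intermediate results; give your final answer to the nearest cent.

€10939750.61

D_1 = 422752.00000
D_2 = 507725.15200
Terminal value at year 2: TV = D_2×(1+g_2)/(r−g_2) = 520418.28080/0.045 = 11564850.68444
P_0 = D_1/(1+r)^1 + D_2/(1+r)^2 + TV/(1+r)^2
    = 395095.32710 + 443466.81108 + 10101188.47449 = 10939750.61267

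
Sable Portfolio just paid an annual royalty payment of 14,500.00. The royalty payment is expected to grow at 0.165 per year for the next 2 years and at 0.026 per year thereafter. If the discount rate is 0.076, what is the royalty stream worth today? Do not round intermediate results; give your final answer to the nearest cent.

381494.19

D_1 = 16892.50000
D_2 = 19679.76250
Terminal value at year 2: TV = D_2×(1+g_2)/(r−g_2) = 20191.43632/0.05 = 403828.72650
P_0 = D_1/(1+r)^1 + D_2/(1+r)^2 + TV/(1+r)^2
    = 15699.34944 + 16997.90158 + 348796.94043 = 381494.19145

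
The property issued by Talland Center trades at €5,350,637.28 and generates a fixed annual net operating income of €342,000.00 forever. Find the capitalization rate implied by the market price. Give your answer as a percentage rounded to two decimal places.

P = C/r ⇒ r = C/P = €342,000.00/€5,350,637.28 = 0.063918

6.39%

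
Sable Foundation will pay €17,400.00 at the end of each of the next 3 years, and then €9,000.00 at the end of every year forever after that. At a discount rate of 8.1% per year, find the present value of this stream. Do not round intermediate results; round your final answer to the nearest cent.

€132719.72

PV of 3-year annuity: €17,400.00 × [1 − (1+0.081)^−3] / 0.081 = 44760.69903
Perpetuity value at year 3: €9,000.00 / 0.081 = 111111.11111
PV of perpetuity: 111111.11111 / (1+0.081)^3 = 87959.02541
Total PV = 44760.69903 + 87959.02541 = 132719.72443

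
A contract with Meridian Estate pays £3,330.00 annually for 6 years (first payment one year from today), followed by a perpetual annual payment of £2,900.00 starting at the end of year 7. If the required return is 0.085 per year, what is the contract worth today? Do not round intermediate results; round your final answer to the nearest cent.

PV of 6-year annuity: £3,330.00 × [1 − (1+0.085)^−6] / 0.085 = 15163.44527
Perpetuity value at year 6: £2,900.00 / 0.085 = 34117.64706
PV of perpetuity: 34117.64706 / (1+0.085)^6 = 20912.24427
Total PV = 15163.44527 + 20912.24427 = 36075.68954

£36075.69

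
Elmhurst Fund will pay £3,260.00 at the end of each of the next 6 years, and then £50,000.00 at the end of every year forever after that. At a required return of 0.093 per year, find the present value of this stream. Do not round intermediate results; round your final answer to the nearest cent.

PV of 6-year annuity: £3,260.00 × [1 − (1+0.093)^−6] / 0.093 = 14494.20989
Perpetuity value at year 6: £50,000.00 / 0.093 = 537634.40860
PV of perpetuity: 537634.40860 / (1+0.093)^6 = 315330.57598
Total PV = 14494.20989 + 315330.57598 = 329824.78587

£329824.79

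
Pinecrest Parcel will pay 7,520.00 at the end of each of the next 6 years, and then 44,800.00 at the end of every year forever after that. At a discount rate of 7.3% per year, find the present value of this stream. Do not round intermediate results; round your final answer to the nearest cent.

437635.87

PV of 6-year annuity: 7,520.00 × [1 − (1+0.073)^−6] / 0.073 = 35514.80589
Perpetuity value at year 6: 44,800.00 / 0.073 = 613698.63014
PV of perpetuity: 613698.63014 / (1+0.073)^6 = 402121.06314
Total PV = 35514.80589 + 402121.06314 = 437635.86903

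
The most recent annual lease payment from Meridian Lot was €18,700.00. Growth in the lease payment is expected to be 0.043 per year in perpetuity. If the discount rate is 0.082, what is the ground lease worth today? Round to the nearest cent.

D₁ = D₀ × (1 + g) = €18,700.00 × 1.043 = €19,504.1000
Growing perpetuity: P = D₁ / (r − g) = €19,504.1000 / (0.082 − 0.043) = €500,105.13

€500105.13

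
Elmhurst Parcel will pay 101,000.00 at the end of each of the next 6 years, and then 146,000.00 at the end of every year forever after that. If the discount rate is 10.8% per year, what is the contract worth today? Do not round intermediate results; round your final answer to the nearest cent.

1160375.75

PV of 6-year annuity: 101,000.00 × [1 − (1+0.108)^−6] / 0.108 = 429757.46637
Perpetuity value at year 6: 146,000.00 / 0.108 = 1351851.85185
PV of perpetuity: 1351851.85185 / (1+0.108)^6 = 730618.28660
Total PV = 429757.46637 + 730618.28660 = 1160375.75297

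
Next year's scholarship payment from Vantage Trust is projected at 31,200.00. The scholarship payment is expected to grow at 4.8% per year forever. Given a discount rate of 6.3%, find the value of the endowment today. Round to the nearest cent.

2080000.00

Growing perpetuity: P = D₁ / (r − g) = 31,200.0000 / (0.063 − 0.048) = 2,080,000.00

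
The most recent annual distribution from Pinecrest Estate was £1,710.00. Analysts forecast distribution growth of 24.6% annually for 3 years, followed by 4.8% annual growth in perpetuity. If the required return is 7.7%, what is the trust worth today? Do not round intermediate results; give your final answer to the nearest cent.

D_1 = 2130.66000
D_2 = 2654.80236
D_3 = 3307.88374
Terminal value at year 3: TV = D_3×(1+g_2)/(r−g_2) = 3466.66216/0.029 = 119540.07449
P_0 = D_1/(1+r)^1 + D_2/(1+r)^2 + D_3/(1+r)^3 + TV/(1+r)^3
    = 1978.32869 + 2288.76281 + 2647.90944 + 95689.96863 = 102604.96957

£102604.97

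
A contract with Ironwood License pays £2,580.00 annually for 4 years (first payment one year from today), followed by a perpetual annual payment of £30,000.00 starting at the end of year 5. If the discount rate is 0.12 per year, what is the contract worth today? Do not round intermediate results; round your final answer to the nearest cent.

PV of 4-year annuity: £2,580.00 × [1 − (1+0.12)^−4] / 0.12 = 7836.36131
Perpetuity value at year 4: £30,000.00 / 0.12 = 250000.00000
PV of perpetuity: 250000.00000 / (1+0.12)^4 = 158879.51960
Total PV = 7836.36131 + 158879.51960 = 166715.88092

£166715.88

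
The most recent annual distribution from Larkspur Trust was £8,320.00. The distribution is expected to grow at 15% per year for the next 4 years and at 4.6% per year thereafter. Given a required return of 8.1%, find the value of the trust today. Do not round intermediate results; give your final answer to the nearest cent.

£357415.72

D_1 = 9568.00000
D_2 = 11003.20000
D_3 = 12653.68000
D_4 = 14551.73200
Terminal value at year 4: TV = D_4×(1+g_2)/(r−g_2) = 15221.11167/0.035 = 434888.90491
P_0 = D_1/(1+r)^1 + D_2/(1+r)^2 + D_3/(1+r)^3 + D_4/(1+r)^4 + TV/(1+r)^4
    = 8851.06383 + 9416.02535 + 10017.04825 + 10656.43430 + 318475.15091 = 357415.72264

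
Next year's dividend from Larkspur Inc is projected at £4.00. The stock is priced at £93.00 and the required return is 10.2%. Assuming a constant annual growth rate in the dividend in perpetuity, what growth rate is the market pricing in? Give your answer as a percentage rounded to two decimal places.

5.90%

P = D₁/(r−g) ⇒ g = r − D₁/P = 0.102 − £4.00/£93.00 = 0.058989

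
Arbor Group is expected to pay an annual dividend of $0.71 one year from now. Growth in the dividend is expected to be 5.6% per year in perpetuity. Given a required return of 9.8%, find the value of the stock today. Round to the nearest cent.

$16.90

Growing perpetuity: P = D₁ / (r − g) = $0.7100 / (0.098 − 0.056) = $16.90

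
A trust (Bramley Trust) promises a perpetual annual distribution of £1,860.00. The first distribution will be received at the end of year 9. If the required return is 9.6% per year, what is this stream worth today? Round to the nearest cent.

Value at end of year 8: C / r = £1,860.00 / 0.096 = £19,375.0000
Discount to today: PV = £19,375.0000 / (1 + 0.096)^8 = £19,375.0000 / 2.082018 = £9,305.88

£9305.88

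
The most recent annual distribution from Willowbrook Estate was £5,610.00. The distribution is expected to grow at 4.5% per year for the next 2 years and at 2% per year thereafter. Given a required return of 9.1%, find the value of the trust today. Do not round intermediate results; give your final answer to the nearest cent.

£84461.78

D_1 = 5862.45000
D_2 = 6126.26025
Terminal value at year 2: TV = D_2×(1+g_2)/(r−g_2) = 6248.78546/0.071 = 88011.06275
P_0 = D_1/(1+r)^1 + D_2/(1+r)^2 + TV/(1+r)^2
    = 5373.46471 + 5146.90250 + 73941.41614 = 84461.78335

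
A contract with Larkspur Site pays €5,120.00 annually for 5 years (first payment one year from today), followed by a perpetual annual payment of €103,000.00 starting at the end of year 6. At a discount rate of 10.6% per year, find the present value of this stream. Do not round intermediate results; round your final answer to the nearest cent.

€606273.96

PV of 5-year annuity: €5,120.00 × [1 − (1+0.106)^−5] / 0.106 = 19114.95381
Perpetuity value at year 5: €103,000.00 / 0.106 = 971698.11321
PV of perpetuity: 971698.11321 / (1+0.106)^5 = 587159.00330
Total PV = 19114.95381 + 587159.00330 = 606273.95712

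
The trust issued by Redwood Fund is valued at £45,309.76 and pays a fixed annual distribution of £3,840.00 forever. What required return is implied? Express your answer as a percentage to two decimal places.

8.47%

P = C/r ⇒ r = C/P = £3,840.00/£45,309.76 = 0.084750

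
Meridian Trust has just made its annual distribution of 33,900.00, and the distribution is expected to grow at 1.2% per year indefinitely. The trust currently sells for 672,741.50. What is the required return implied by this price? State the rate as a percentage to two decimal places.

6.30%

D₁ = 33,900.00 × 1.012 = 34,306.8000
P = D₁/(r − g) ⇒ r = D₁/P + g = 34,306.8000/672,741.50 + 0.012 = 0.050996 + 0.012 = 0.062996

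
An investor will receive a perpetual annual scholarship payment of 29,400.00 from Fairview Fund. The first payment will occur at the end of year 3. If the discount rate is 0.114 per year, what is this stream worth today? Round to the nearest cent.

207812.71

Value at end of year 2: C / r = 29,400.00 / 0.114 = 257,894.7368
Discount to today: PV = 257,894.7368 / (1 + 0.114)^2 = 257,894.7368 / 1.240996 = 207,812.71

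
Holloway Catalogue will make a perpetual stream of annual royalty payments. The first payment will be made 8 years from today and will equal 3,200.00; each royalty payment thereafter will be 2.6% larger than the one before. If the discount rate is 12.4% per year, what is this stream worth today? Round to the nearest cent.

Value at end of year 7: C₁ / (r − g) = 3,200.00 / (0.124 − 0.026) = 32,653.0612
Discount to today: PV = 32,653.0612 / (1 + 0.124)^7 = 32,653.0612 / 2.266544 = 14,406.54

14406.54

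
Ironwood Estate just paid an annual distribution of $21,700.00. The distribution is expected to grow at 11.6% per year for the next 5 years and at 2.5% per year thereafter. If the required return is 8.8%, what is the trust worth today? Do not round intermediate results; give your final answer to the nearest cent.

D_1 = 24217.20000
D_2 = 27026.39520
D_3 = 30161.45704
D_4 = 33660.18606
D_5 = 37564.76764
Terminal value at year 5: TV = D_5×(1+g_2)/(r−g_2) = 38503.88683/0.063 = 611172.80689
P_0 = D_1/(1+r)^1 + D_2/(1+r)^2 + D_3/(1+r)^3 + D_4/(1+r)^4 + D_5/(1+r)^5 + TV/(1+r)^5
    = 22258.45588 + 22831.28379 + 23418.85359 + 24021.54468 + 24639.74620 + 400884.75956 = 518054.64370

$518054.64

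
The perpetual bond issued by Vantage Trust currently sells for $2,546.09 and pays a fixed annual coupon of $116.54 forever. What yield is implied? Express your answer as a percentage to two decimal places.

4.58%

P = C/r ⇒ r = C/P = $116.54/$2,546.09 = 0.045772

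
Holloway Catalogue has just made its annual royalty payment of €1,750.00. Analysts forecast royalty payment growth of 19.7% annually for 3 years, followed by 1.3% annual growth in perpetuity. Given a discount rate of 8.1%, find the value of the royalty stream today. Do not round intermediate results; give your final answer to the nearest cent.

D_1 = 2094.75000
D_2 = 2507.41575
D_3 = 3001.37665
Terminal value at year 3: TV = D_3×(1+g_2)/(r−g_2) = 3040.39455/0.068 = 44711.68455
P_0 = D_1/(1+r)^1 + D_2/(1+r)^2 + D_3/(1+r)^3 + TV/(1+r)^3
    = 1937.78908 + 2145.72945 + 2375.98349 + 35395.16577 = 41854.66779

€41854.67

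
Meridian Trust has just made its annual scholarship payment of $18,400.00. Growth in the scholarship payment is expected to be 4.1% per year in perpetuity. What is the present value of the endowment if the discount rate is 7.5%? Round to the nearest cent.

D₁ = D₀ × (1 + g) = $18,400.00 × 1.041 = $19,154.4000
Growing perpetuity: P = D₁ / (r − g) = $19,154.4000 / (0.075 − 0.041) = $563,364.71

$563364.71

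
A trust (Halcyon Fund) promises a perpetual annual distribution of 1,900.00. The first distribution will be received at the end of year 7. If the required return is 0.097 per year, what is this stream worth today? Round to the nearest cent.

Value at end of year 6: C / r = 1,900.00 / 0.097 = 19,587.6289
Discount to today: PV = 19,587.6289 / (1 + 0.097)^6 = 19,587.6289 / 1.742769 = 11,239.37

11239.37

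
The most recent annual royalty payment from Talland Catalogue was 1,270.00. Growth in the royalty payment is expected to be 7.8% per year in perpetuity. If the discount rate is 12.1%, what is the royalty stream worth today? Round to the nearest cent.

31838.60

D₁ = D₀ × (1 + g) = 1,270.00 × 1.078 = 1,369.0600
Growing perpetuity: P = D₁ / (r − g) = 1,369.0600 / (0.121 − 0.078) = 31,838.60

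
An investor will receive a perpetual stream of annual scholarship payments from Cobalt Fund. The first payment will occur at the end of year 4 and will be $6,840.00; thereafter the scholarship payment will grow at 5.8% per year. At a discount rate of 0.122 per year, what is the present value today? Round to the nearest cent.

$75665.44

Value at end of year 3: C₁ / (r − g) = $6,840.00 / (0.122 − 0.058) = $106,875.0000
Discount to today: PV = $106,875.0000 / (1 + 0.122)^3 = $106,875.0000 / 1.412468 = $75,665.44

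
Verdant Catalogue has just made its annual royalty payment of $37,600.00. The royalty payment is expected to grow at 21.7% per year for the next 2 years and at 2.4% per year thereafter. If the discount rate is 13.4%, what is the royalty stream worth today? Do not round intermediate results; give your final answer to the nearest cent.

D_1 = 45759.20000
D_2 = 55688.94640
Terminal value at year 2: TV = D_2×(1+g_2)/(r−g_2) = 57025.48111/0.11 = 518413.46467
P_0 = D_1/(1+r)^1 + D_2/(1+r)^2 + TV/(1+r)^2
    = 40352.02822 + 43305.48355 + 403134.68320 = 486792.19497

$486792.19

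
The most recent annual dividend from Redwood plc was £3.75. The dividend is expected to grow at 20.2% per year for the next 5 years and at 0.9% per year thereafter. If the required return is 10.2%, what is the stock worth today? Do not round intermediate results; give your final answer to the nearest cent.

£87.33

D_1 = 4.50750
D_2 = 5.41801
D_3 = 6.51245
D_4 = 7.82797
D_5 = 9.40922
Terminal value at year 5: TV = D_5×(1+g_2)/(r−g_2) = 9.49390/0.093 = 102.08497
P_0 = D_1/(1+r)^1 + D_2/(1+r)^2 + D_3/(1+r)^3 + D_4/(1+r)^4 + D_5/(1+r)^5 + TV/(1+r)^5
    = 4.09029 + 4.46146 + 4.86631 + 5.30790 + 5.78956 + 62.81362 = 87.32915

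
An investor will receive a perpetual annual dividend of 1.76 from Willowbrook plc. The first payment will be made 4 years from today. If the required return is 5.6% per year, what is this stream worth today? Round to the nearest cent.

Value at end of year 3: C / r = 1.76 / 0.056 = 31.4286
Discount to today: PV = 31.4286 / (1 + 0.056)^3 = 31.4286 / 1.177584 = 26.69

26.69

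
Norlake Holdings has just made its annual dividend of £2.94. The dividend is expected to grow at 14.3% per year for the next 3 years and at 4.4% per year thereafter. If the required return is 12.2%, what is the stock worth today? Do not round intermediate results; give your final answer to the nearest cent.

D_1 = 3.36042
D_2 = 3.84096
D_3 = 4.39022
Terminal value at year 3: TV = D_3×(1+g_2)/(r−g_2) = 4.58339/0.078 = 58.76137
P_0 = D_1/(1+r)^1 + D_2/(1+r)^2 + D_3/(1+r)^3 + TV/(1+r)^3
    = 2.99503 + 3.05108 + 3.10819 + 41.60192 = 50.75622

£50.76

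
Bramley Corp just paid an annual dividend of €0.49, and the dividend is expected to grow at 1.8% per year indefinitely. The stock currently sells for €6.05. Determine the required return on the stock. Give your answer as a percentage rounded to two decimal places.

10.04%

D₁ = €0.49 × 1.018 = €0.4988
P = D₁/(r − g) ⇒ r = D₁/P + g = €0.4988/€6.05 + 0.018 = 0.082450 + 0.018 = 0.100450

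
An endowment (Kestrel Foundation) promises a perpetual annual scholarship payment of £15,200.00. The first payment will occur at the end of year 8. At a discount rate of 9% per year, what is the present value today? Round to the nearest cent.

£92388.01

Value at end of year 7: C / r = £15,200.00 / 0.09 = £168,888.8889
Discount to today: PV = £168,888.8889 / (1 + 0.09)^7 = £168,888.8889 / 1.828039 = £92,388.01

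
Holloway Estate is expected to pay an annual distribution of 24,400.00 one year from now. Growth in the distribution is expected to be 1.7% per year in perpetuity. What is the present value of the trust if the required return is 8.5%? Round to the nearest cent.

358823.53

Growing perpetuity: P = D₁ / (r − g) = 24,400.0000 / (0.085 − 0.017) = 358,823.53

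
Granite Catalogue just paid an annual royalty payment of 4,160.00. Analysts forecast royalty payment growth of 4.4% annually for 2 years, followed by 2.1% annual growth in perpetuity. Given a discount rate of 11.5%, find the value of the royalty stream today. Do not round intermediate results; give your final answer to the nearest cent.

D_1 = 4343.04000
D_2 = 4534.13376
Terminal value at year 2: TV = D_2×(1+g_2)/(r−g_2) = 4629.35057/0.094 = 49248.41031
P_0 = D_1/(1+r)^1 + D_2/(1+r)^2 + TV/(1+r)^2
    = 3895.10314 + 3647.07415 + 39613.43305 = 47155.61034

47155.61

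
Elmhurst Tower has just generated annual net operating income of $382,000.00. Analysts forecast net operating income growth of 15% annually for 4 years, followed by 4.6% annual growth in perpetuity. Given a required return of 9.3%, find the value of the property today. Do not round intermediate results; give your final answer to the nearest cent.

$12156440.81

D_1 = 439300.00000
D_2 = 505195.00000
D_3 = 580974.25000
D_4 = 668120.38750
Terminal value at year 4: TV = D_4×(1+g_2)/(r−g_2) = 698853.92532/0.047 = 14869232.45372
P_0 = D_1/(1+r)^1 + D_2/(1+r)^2 + D_3/(1+r)^3 + D_4/(1+r)^4 + TV/(1+r)^4
    = 401921.31747 + 422881.53257 + 444934.82384 + 468138.19525 + 10418564.94115 = 12156440.81028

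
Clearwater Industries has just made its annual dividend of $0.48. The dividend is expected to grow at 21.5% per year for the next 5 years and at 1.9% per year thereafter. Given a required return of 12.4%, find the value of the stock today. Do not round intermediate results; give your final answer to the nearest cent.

$9.92

D_1 = 0.58320
D_2 = 0.70859
D_3 = 0.86093
D_4 = 1.04604
D_5 = 1.27093
Terminal value at year 5: TV = D_5×(1+g_2)/(r−g_2) = 1.29508/0.105 = 12.33410
P_0 = D_1/(1+r)^1 + D_2/(1+r)^2 + D_3/(1+r)^3 + D_4/(1+r)^4 + D_5/(1+r)^5 + TV/(1+r)^5
    = 0.51886 + 0.56087 + 0.60628 + 0.65536 + 0.70842 + 6.87505 = 9.92484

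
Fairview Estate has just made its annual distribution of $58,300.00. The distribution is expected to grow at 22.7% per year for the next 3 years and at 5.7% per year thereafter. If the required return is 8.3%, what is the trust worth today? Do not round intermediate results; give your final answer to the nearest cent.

D_1 = 71534.10000
D_2 = 87772.34070
D_3 = 107696.66204
Terminal value at year 3: TV = D_3×(1+g_2)/(r−g_2) = 113835.37178/0.026 = 4378283.52981
P_0 = D_1/(1+r)^1 + D_2/(1+r)^2 + D_3/(1+r)^3 + TV/(1+r)^3
    = 66051.80055 + 74834.31143 + 84784.57999 + 3446819.27101 = 3672489.96298

$3672489.96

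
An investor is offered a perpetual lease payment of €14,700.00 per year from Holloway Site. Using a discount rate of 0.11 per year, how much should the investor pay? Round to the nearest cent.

€133636.36

Level perpetuity: PV = C / r = €14,700.00 / 0.11 = €133,636.36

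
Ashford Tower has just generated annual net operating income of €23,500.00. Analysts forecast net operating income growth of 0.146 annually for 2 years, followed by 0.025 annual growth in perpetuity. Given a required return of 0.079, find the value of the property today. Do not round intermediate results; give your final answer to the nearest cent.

D_1 = 26931.00000
D_2 = 30862.92600
Terminal value at year 2: TV = D_2×(1+g_2)/(r−g_2) = 31634.49915/0.054 = 585824.05833
P_0 = D_1/(1+r)^1 + D_2/(1+r)^2 + TV/(1+r)^2
    = 24959.22150 + 26509.05268 + 503181.09252 = 554649.36670

€554649.37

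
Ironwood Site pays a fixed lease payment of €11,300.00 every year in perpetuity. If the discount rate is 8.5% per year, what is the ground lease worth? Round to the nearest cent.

€132941.18

Level perpetuity: PV = C / r = €11,300.00 / 0.085 = €132,941.18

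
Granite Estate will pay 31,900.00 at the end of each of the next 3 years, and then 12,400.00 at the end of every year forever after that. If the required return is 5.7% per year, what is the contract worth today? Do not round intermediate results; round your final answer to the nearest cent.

269958.26

PV of 3-year annuity: 31,900.00 × [1 − (1+0.057)^−3] / 0.057 = 85744.58695
Perpetuity value at year 3: 12,400.00 / 0.057 = 217543.85965
PV of perpetuity: 217543.85965 / (1+0.057)^3 = 184213.67538
Total PV = 85744.58695 + 184213.67538 = 269958.26233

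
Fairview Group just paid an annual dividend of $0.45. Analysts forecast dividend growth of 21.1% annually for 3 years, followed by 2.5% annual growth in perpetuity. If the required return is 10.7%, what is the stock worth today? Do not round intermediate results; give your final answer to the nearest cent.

D_1 = 0.54495
D_2 = 0.65993
D_3 = 0.79918
Terminal value at year 3: TV = D_3×(1+g_2)/(r−g_2) = 0.81916/0.082 = 9.98976
P_0 = D_1/(1+r)^1 + D_2/(1+r)^2 + D_3/(1+r)^3 + TV/(1+r)^3
    = 0.49228 + 0.53852 + 0.58912 + 7.36397 = 8.98389

$8.98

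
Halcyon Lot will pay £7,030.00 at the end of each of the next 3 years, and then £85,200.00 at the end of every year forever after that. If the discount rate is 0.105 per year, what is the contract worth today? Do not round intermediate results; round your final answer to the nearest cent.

£618729.87

PV of 3-year annuity: £7,030.00 × [1 − (1+0.105)^−3] / 0.105 = 17329.81794
Perpetuity value at year 3: £85,200.00 / 0.105 = 811428.57143
PV of perpetuity: 811428.57143 / (1+0.105)^3 = 601400.05244
Total PV = 17329.81794 + 601400.05244 = 618729.87038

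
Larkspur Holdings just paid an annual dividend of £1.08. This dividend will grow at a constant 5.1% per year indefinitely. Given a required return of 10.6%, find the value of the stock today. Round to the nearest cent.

D₁ = D₀ × (1 + g) = £1.08 × 1.051 = £1.1351
Growing perpetuity: P = D₁ / (r − g) = £1.1351 / (0.106 − 0.051) = £20.64

£20.64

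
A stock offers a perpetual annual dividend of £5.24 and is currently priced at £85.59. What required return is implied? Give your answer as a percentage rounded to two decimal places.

6.12%

P = C/r ⇒ r = C/P = £5.24/£85.59 = 0.061222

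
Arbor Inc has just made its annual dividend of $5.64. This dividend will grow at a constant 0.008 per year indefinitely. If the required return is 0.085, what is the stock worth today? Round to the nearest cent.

$73.83

D₁ = D₀ × (1 + g) = $5.64 × 1.008 = $5.6851
Growing perpetuity: P = D₁ / (r − g) = $5.6851 / (0.085 − 0.008) = $73.83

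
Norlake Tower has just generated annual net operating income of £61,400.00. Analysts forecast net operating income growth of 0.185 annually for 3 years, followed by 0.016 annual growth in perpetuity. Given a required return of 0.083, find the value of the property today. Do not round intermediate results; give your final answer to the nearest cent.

D_1 = 72759.00000
D_2 = 86219.41500
D_3 = 102170.00678
Terminal value at year 3: TV = D_3×(1+g_2)/(r−g_2) = 103804.72688/0.067 = 1549324.28184
P_0 = D_1/(1+r)^1 + D_2/(1+r)^2 + D_3/(1+r)^3 + TV/(1+r)^3
    = 67182.82548 + 73510.29381 + 80433.70099 + 1219711.04780 = 1440837.86808

£1440837.87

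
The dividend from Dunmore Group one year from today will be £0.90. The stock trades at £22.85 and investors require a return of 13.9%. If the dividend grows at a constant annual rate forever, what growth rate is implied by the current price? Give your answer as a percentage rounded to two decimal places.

P = D₁/(r−g) ⇒ g = r − D₁/P = 0.139 − £0.90/£22.85 = 0.099613

9.96%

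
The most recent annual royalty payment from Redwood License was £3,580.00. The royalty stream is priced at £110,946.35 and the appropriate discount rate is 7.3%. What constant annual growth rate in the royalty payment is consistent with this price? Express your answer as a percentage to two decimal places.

3.95%

P = D₀(1+g)/(r−g) ⇒ P(r−g) = D₀(1+g) ⇒ g(P+D₀) = P·r − D₀
g = (P·r − D₀)/(P + D₀) = (£110,946.35×0.073 − £3,580.00) / (£110,946.35 + £3,580.00) = 0.039459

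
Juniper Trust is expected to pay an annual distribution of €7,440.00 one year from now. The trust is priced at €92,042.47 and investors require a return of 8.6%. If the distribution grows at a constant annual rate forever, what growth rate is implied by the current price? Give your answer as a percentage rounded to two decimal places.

0.52%

P = D₁/(r−g) ⇒ g = r − D₁/P = 0.086 − €7,440.00/€92,042.47 = 0.005168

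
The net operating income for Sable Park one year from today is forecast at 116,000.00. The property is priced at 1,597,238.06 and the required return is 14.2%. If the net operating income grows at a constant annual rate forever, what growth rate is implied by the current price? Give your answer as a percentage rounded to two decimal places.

P = D₁/(r−g) ⇒ g = r − D₁/P = 0.142 − 116,000.00/1,597,238.06 = 0.069375

6.94%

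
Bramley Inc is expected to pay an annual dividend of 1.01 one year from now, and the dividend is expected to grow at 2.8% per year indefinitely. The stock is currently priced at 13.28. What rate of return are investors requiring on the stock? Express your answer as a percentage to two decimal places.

10.41%

P = D₁/(r − g) ⇒ r = D₁/P + g = 1.0100/13.28 + 0.028 = 0.076054 + 0.028 = 0.104054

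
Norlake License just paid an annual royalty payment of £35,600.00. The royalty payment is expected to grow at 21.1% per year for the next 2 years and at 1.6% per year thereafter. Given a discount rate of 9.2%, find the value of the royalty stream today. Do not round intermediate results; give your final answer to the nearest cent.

£668553.95

D_1 = 43111.60000
D_2 = 52208.14760
Terminal value at year 2: TV = D_2×(1+g_2)/(r−g_2) = 53043.47796/0.076 = 697940.49949
P_0 = D_1/(1+r)^1 + D_2/(1+r)^2 + TV/(1+r)^2
    = 39479.48718 + 43781.73899 + 585292.72120 = 668553.94737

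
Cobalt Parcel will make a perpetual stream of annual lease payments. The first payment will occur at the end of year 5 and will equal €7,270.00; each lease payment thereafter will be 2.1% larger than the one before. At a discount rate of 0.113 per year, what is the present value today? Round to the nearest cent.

€51495.10

Value at end of year 4: C₁ / (r − g) = €7,270.00 / (0.113 − 0.021) = €79,021.7391
Discount to today: PV = €79,021.7391 / (1 + 0.113)^4 = €79,021.7391 / 1.534549 = €51,495.10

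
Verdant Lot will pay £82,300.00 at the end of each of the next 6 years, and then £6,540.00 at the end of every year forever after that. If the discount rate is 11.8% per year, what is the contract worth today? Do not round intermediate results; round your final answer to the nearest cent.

PV of 6-year annuity: £82,300.00 × [1 − (1+0.118)^−6] / 0.118 = 340294.17938
Perpetuity value at year 6: £6,540.00 / 0.118 = 55423.72881
PV of perpetuity: 55423.72881 / (1+0.118)^6 = 28382.12574
Total PV = 340294.17938 + 28382.12574 = 368676.30512

£368676.31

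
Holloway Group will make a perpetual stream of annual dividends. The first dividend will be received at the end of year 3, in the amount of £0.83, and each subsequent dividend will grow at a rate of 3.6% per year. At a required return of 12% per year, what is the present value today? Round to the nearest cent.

Value at end of year 2: C₁ / (r − g) = £0.83 / (0.12 − 0.036) = £9.8810
Discount to today: PV = £9.8810 / (1 + 0.12)^2 = £9.8810 / 1.254400 = £7.88

£7.88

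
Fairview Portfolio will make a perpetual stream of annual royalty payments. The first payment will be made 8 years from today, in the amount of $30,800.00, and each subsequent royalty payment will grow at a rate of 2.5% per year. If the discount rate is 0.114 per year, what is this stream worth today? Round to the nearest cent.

$162541.54

Value at end of year 7: C₁ / (r − g) = $30,800.00 / (0.114 − 0.025) = $346,067.4157
Discount to today: PV = $346,067.4157 / (1 + 0.114)^7 = $346,067.4157 / 2.129101 = $162,541.54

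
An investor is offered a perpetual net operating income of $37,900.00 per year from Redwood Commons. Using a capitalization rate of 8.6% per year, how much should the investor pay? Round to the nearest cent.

Level perpetuity: PV = C / r = $37,900.00 / 0.086 = $440,697.67

$440697.67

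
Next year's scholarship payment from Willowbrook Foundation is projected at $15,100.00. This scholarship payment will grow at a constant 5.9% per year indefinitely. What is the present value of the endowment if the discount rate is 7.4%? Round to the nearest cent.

$1006666.67

Growing perpetuity: P = D₁ / (r − g) = $15,100.0000 / (0.074 − 0.059) = $1,006,666.67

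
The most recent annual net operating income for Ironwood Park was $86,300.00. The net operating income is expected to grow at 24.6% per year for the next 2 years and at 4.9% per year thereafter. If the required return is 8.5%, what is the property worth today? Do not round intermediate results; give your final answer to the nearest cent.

D_1 = 107529.80000
D_2 = 133982.13080
Terminal value at year 2: TV = D_2×(1+g_2)/(r−g_2) = 140547.25521/0.036 = 3904090.42248
P_0 = D_1/(1+r)^1 + D_2/(1+r)^2 + TV/(1+r)^2
    = 99105.80645 + 113811.82934 + 3316350.24951 = 3529267.88530

$3529267.89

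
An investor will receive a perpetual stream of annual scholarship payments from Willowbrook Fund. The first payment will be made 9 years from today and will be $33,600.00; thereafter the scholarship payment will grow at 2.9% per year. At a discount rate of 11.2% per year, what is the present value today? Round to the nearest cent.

$173150.16

Value at end of year 8: C₁ / (r − g) = $33,600.00 / (0.112 − 0.029) = $404,819.2771
Discount to today: PV = $404,819.2771 / (1 + 0.112)^8 = $404,819.2771 / 2.337967 = $173,150.16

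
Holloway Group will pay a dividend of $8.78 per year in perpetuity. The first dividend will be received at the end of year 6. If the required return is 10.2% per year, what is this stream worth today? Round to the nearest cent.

$52.96

Value at end of year 5: C / r = $8.78 / 0.102 = $86.0784
Discount to today: PV = $86.0784 / (1 + 0.102)^5 = $86.0784 / 1.625204 = $52.96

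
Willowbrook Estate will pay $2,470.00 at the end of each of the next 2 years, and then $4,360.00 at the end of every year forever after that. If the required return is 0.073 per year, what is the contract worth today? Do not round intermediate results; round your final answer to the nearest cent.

$56323.03

PV of 2-year annuity: $2,470.00 × [1 − (1+0.073)^−2] / 0.073 = 4447.30394
Perpetuity value at year 2: $4,360.00 / 0.073 = 59726.02740
PV of perpetuity: 59726.02740 / (1+0.073)^2 = 51875.72570
Total PV = 4447.30394 + 51875.72570 = 56323.02964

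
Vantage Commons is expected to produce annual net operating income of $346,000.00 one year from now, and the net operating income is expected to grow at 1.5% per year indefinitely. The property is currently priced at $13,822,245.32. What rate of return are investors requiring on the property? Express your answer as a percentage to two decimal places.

P = D₁/(r − g) ⇒ r = D₁/P + g = $346,000.0000/$13,822,245.32 + 0.015 = 0.025032 + 0.015 = 0.040032

4.00%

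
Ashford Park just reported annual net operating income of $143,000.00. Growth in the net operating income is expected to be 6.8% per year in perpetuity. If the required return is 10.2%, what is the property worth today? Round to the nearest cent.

D₁ = D₀ × (1 + g) = $143,000.00 × 1.068 = $152,724.0000
Growing perpetuity: P = D₁ / (r − g) = $152,724.0000 / (0.102 − 0.068) = $4,491,882.35

$4491882.35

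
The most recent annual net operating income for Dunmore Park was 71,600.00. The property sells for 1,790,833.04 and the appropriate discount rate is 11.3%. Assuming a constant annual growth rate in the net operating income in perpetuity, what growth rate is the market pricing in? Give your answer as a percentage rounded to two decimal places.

7.02%

P = D₀(1+g)/(r−g) ⇒ P(r−g) = D₀(1+g) ⇒ g(P+D₀) = P·r − D₀
g = (P·r − D₀)/(P + D₀) = (1,790,833.04×0.113 − 71,600.00) / (1,790,833.04 + 71,600.00) = 0.070211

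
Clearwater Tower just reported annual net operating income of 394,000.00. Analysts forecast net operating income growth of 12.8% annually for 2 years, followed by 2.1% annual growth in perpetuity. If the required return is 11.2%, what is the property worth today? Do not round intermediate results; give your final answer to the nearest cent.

5353808.68

D_1 = 444432.00000
D_2 = 501319.29600
Terminal value at year 2: TV = D_2×(1+g_2)/(r−g_2) = 511847.00122/0.091 = 5624692.32105
P_0 = D_1/(1+r)^1 + D_2/(1+r)^2 + TV/(1+r)^2
    = 399669.06475 + 405419.69877 + 4548719.91701 = 5353808.68053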